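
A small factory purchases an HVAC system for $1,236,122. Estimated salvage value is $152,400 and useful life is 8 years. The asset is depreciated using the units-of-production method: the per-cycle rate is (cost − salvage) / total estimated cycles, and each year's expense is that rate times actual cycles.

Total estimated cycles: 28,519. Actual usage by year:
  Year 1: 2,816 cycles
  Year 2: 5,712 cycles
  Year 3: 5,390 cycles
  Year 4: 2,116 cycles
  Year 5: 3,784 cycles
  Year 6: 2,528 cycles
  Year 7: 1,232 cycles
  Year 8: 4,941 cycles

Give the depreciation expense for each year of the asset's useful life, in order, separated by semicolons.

Depreciable base = $1,236,122 − $152,400 = $1,083,722.
Rate = $1,083,722 / 28,519 cycles = $38 per cycle.
Year 1: 2,816 × $38 = $107,008. Book value $1,129,114.
Year 2: 5,712 × $38 = $217,056. Book value $912,058.
Year 3: 5,390 × $38 = $204,820. Book value $707,238.
Year 4: 2,116 × $38 = $80,408. Book value $626,830.
Year 5: 3,784 × $38 = $143,792. Book value $483,038.
Year 6: 2,528 × $38 = $96,064. Book value $386,974.
Year 7: 1,232 × $38 = $46,816. Book value $340,158.
Year 8: 4,941 × $38 = $187,758. Book value $152,400.

$107,008; $217,056; $204,820; $80,408; $143,792; $96,064; $46,816; $187,758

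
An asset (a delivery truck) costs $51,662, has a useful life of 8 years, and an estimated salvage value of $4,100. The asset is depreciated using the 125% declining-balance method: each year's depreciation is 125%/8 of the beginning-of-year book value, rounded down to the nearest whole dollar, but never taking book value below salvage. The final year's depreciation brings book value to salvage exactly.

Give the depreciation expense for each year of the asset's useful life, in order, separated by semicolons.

Depreciable base = $51,662 − $4,100 = $47,562.
Year 1: ⌊$51,662 × 125%/8⌋ = $8,072. Book value $43,590.
Year 2: ⌊$43,590 × 125%/8⌋ = $6,810. Book value $36,780.
Year 3: ⌊$36,780 × 125%/8⌋ = $5,746. Book value $31,034.
Year 4: ⌊$31,034 × 125%/8⌋ = $4,849. Book value $26,185.
Year 5: ⌊$26,185 × 125%/8⌋ = $4,091. Book value $22,094.
Year 6: ⌊$22,094 × 125%/8⌋ = $3,452. Book value $18,642.
Year 7: ⌊$18,642 × 125%/8⌋ = $2,912. Book value $15,730.
Year 8 (final): $15,730 − $4,100 = $11,630. Book value $4,100.

$8,072; $6,810; $5,746; $4,849; $4,091; $3,452; $2,912; $11,630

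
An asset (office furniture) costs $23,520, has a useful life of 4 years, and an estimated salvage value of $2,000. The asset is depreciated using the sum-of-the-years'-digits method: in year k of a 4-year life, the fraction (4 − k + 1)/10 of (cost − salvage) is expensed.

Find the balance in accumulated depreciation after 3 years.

Depreciable base = $23,520 − $2,000 = $21,520.
Sum of the years' digits = 4+3+2+1 = 10.
Year 1: $21,520 × 4/10 = $8,608. Book value $14,912.
Year 2: $21,520 × 3/10 = $6,456. Book value $8,456.
Year 3: $21,520 × 2/10 = $4,304. Book value $4,152.
Accumulated through year 3 = $23,520 − $4,152 = $19,368.

$19,368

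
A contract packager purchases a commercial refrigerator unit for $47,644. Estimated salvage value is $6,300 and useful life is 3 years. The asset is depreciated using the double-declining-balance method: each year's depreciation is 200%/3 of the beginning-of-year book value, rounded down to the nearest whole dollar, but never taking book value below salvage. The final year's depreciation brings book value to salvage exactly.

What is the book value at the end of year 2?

Depreciable base = $47,644 − $6,300 = $41,344.
Year 1: ⌊$47,644 × 200%/3⌋ = $31,762. Book value $15,882.
Year 2: ⌊$15,882 × 200%/3⌋ = $10,588, capped at $9,582. Book value $6,300.

$6,300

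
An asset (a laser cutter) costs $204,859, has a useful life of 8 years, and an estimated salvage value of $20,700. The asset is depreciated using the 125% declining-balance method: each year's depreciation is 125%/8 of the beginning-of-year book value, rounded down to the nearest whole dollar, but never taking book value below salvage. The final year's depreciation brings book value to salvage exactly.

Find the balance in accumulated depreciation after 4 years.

Depreciable base = $204,859 − $20,700 = $184,159.
Year 1: ⌊$204,859 × 125%/8⌋ = $32,009. Book value $172,850.
Year 2: ⌊$172,850 × 125%/8⌋ = $27,007. Book value $145,843.
Year 3: ⌊$145,843 × 125%/8⌋ = $22,787. Book value $123,056.
Year 4: ⌊$123,056 × 125%/8⌋ = $19,227. Book value $103,829.
Accumulated through year 4 = $204,859 − $103,829 = $101,030.

$101,030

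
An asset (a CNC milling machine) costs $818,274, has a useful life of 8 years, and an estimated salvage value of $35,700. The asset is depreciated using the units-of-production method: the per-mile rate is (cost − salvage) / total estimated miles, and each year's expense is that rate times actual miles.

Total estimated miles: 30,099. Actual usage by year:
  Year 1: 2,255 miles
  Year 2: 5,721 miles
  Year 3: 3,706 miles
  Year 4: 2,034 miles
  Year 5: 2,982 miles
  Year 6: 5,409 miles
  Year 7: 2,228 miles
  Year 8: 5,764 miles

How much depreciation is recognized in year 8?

Depreciable base = $818,274 − $35,700 = $782,574.
Rate = $782,574 / 30,099 miles = $26 per mile.
Year 1: 2,255 × $26 = $58,630. Book value $759,644.
Year 2: 5,721 × $26 = $148,746. Book value $610,898.
Year 3: 3,706 × $26 = $96,356. Book value $514,542.
Year 4: 2,034 × $26 = $52,884. Book value $461,658.
Year 5: 2,982 × $26 = $77,532. Book value $384,126.
Year 6: 5,409 × $26 = $140,634. Book value $243,492.
Year 7: 2,228 × $26 = $57,928. Book value $185,564.
Year 8: 5,764 × $26 = $149,864. Book value $35,700.

$149,864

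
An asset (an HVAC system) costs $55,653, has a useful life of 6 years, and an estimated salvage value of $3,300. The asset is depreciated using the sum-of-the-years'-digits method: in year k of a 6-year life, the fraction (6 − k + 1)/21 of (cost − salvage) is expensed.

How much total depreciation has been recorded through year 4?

Depreciable base = $55,653 − $3,300 = $52,353.
Sum of the years' digits = 6+5+4+3+2+1 = 21.
Year 1: $52,353 × 6/21 = $14,958. Book value $40,695.
Year 2: $52,353 × 5/21 = $12,465. Book value $28,230.
Year 3: $52,353 × 4/21 = $9,972. Book value $18,258.
Year 4: $52,353 × 3/21 = $7,479. Book value $10,779.
Accumulated through year 4 = $55,653 − $10,779 = $44,874.

$44,874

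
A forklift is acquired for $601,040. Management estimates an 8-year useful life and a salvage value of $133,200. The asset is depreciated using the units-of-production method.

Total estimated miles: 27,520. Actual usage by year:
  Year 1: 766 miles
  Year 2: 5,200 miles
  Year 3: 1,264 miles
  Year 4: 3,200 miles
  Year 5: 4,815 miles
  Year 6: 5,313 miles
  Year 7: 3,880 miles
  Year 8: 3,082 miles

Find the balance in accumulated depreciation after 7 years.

$415,446

Depreciable base = $601,040 − $133,200 = $467,840.
Rate = $467,840 / 27,520 miles = $17 per mile.
Year 1: 766 × $17 = $13,022. Book value $588,018.
Year 2: 5,200 × $17 = $88,400. Book value $499,618.
Year 3: 1,264 × $17 = $21,488. Book value $478,130.
Year 4: 3,200 × $17 = $54,400. Book value $423,730.
Year 5: 4,815 × $17 = $81,855. Book value $341,875.
Year 6: 5,313 × $17 = $90,321. Book value $251,554.
Year 7: 3,880 × $17 = $65,960. Book value $185,594.
Accumulated through year 7 = $601,040 − $185,594 = $415,446.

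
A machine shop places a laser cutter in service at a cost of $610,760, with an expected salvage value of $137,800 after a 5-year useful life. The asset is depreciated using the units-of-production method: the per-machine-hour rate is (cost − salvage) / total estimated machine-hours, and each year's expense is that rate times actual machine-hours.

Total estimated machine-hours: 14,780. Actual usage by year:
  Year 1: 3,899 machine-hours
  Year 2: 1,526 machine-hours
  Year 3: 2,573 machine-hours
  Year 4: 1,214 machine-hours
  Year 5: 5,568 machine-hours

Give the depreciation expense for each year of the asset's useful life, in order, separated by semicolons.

$124,768; $48,832; $82,336; $38,848; $178,176

Depreciable base = $610,760 − $137,800 = $472,960.
Rate = $472,960 / 14,780 machine-hours = $32 per machine-hour.
Year 1: 3,899 × $32 = $124,768. Book value $485,992.
Year 2: 1,526 × $32 = $48,832. Book value $437,160.
Year 3: 2,573 × $32 = $82,336. Book value $354,824.
Year 4: 1,214 × $32 = $38,848. Book value $315,976.
Year 5: 5,568 × $32 = $178,176. Book value $137,800.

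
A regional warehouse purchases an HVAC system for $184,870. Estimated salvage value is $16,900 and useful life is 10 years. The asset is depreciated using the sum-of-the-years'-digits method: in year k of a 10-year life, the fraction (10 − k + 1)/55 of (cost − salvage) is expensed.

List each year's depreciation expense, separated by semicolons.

$30,540; $27,486; $24,432; $21,378; $18,324; $15,270; $12,216; $9,162; $6,108; $3,054

Depreciable base = $184,870 − $16,900 = $167,970.
Sum of the years' digits = 10+9+8+7+6+5+4+3+2+1 = 55.
Year 1: $167,970 × 10/55 = $30,540. Book value $154,330.
Year 2: $167,970 × 9/55 = $27,486. Book value $126,844.
Year 3: $167,970 × 8/55 = $24,432. Book value $102,412.
Year 4: $167,970 × 7/55 = $21,378. Book value $81,034.
Year 5: $167,970 × 6/55 = $18,324. Book value $62,710.
Year 6: $167,970 × 5/55 = $15,270. Book value $47,440.
Year 7: $167,970 × 4/55 = $12,216. Book value $35,224.
Year 8: $167,970 × 3/55 = $9,162. Book value $26,062.
Year 9: $167,970 × 2/55 = $6,108. Book value $19,954.
Year 10: $167,970 × 1/55 = $3,054. Book value $16,900.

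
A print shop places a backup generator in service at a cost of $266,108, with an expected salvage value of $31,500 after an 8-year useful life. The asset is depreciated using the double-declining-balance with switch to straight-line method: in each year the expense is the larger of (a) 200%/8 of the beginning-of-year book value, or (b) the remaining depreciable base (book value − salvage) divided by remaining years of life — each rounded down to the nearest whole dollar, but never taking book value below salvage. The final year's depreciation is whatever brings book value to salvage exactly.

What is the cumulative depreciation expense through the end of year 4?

$181,909

Depreciable base = $266,108 − $31,500 = $234,608.
Year 1: DB = ⌊$266,108 × 200%/8⌋ = $66,527; SL = ⌊$234,608/8⌋ = $29,326 → take DB $66,527. Book value $199,581.
Year 2: DB = ⌊$199,581 × 200%/8⌋ = $49,895; SL = ⌊$168,081/7⌋ = $24,011 → take DB $49,895. Book value $149,686.
Year 3: DB = ⌊$149,686 × 200%/8⌋ = $37,421; SL = ⌊$118,186/6⌋ = $19,697 → take DB $37,421. Book value $112,265.
Year 4: DB = ⌊$112,265 × 200%/8⌋ = $28,066; SL = ⌊$80,765/5⌋ = $16,153 → take DB $28,066. Book value $84,199.
Accumulated through year 4 = $266,108 − $84,199 = $181,909.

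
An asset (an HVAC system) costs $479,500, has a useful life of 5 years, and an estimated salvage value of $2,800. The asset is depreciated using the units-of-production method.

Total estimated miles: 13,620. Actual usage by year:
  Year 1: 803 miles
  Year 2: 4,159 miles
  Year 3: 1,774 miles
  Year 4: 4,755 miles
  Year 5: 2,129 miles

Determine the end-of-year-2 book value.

$305,830

Depreciable base = $479,500 − $2,800 = $476,700.
Rate = $476,700 / 13,620 miles = $35 per mile.
Year 1: 803 × $35 = $28,105. Book value $451,395.
Year 2: 4,159 × $35 = $145,565. Book value $305,830.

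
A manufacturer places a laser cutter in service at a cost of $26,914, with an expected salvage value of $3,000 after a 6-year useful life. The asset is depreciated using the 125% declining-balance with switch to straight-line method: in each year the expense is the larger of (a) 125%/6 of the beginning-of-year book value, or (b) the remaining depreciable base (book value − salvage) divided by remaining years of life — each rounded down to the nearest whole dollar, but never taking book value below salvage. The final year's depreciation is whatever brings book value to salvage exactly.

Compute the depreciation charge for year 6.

Depreciable base = $26,914 − $3,000 = $23,914.
Year 1: DB = ⌊$26,914 × 125%/6⌋ = $5,607; SL = ⌊$23,914/6⌋ = $3,985 → take DB $5,607. Book value $21,307.
Year 2: DB = ⌊$21,307 × 125%/6⌋ = $4,438; SL = ⌊$18,307/5⌋ = $3,661 → take DB $4,438. Book value $16,869.
Year 3: DB = ⌊$16,869 × 125%/6⌋ = $3,514; SL = ⌊$13,869/4⌋ = $3,467 → take DB $3,514. Book value $13,355.
Year 4: DB = ⌊$13,355 × 125%/6⌋ = $2,782; SL = ⌊$10,355/3⌋ = $3,451 → take SL $3,451. Book value $9,904.
Year 5: DB = ⌊$9,904 × 125%/6⌋ = $2,063; SL = ⌊$6,904/2⌋ = $3,452 → take SL $3,452. Book value $6,452.
Year 6 (final): $6,452 − $3,000 = $3,452. Book value $3,000.

$3,452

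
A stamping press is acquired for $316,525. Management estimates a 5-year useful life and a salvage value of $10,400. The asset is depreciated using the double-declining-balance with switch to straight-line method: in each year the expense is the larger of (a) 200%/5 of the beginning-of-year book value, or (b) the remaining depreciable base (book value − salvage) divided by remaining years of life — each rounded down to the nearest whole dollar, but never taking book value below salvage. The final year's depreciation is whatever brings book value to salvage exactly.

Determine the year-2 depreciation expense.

$75,966

Depreciable base = $316,525 − $10,400 = $306,125.
Year 1: DB = ⌊$316,525 × 200%/5⌋ = $126,610; SL = ⌊$306,125/5⌋ = $61,225 → take DB $126,610. Book value $189,915.
Year 2: DB = ⌊$189,915 × 200%/5⌋ = $75,966; SL = ⌊$179,515/4⌋ = $44,878 → take DB $75,966. Book value $113,949.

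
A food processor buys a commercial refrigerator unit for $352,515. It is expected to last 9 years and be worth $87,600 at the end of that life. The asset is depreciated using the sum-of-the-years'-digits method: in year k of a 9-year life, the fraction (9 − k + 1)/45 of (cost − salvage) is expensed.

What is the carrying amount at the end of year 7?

$105,261

Depreciable base = $352,515 − $87,600 = $264,915.
Sum of the years' digits = 9+8+7+6+5+4+3+2+1 = 45.
Year 1: $264,915 × 9/45 = $52,983. Book value $299,532.
Year 2: $264,915 × 8/45 = $47,096. Book value $252,436.
Year 3: $264,915 × 7/45 = $41,209. Book value $211,227.
Year 4: $264,915 × 6/45 = $35,322. Book value $175,905.
Year 5: $264,915 × 5/45 = $29,435. Book value $146,470.
Year 6: $264,915 × 4/45 = $23,548. Book value $122,922.
Year 7: $264,915 × 3/45 = $17,661. Book value $105,261.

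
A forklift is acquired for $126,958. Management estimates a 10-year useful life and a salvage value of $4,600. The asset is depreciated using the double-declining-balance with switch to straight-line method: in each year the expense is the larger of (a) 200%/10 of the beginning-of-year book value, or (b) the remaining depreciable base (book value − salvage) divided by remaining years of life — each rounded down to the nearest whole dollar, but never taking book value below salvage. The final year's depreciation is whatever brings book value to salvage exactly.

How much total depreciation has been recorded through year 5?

$85,354

Depreciable base = $126,958 − $4,600 = $122,358.
Year 1: DB = ⌊$126,958 × 200%/10⌋ = $25,391; SL = ⌊$122,358/10⌋ = $12,235 → take DB $25,391. Book value $101,567.
Year 2: DB = ⌊$101,567 × 200%/10⌋ = $20,313; SL = ⌊$96,967/9⌋ = $10,774 → take DB $20,313. Book value $81,254.
Year 3: DB = ⌊$81,254 × 200%/10⌋ = $16,250; SL = ⌊$76,654/8⌋ = $9,581 → take DB $16,250. Book value $65,004.
Year 4: DB = ⌊$65,004 × 200%/10⌋ = $13,000; SL = ⌊$60,404/7⌋ = $8,629 → take DB $13,000. Book value $52,004.
Year 5: DB = ⌊$52,004 × 200%/10⌋ = $10,400; SL = ⌊$47,404/6⌋ = $7,900 → take DB $10,400. Book value $41,604.
Accumulated through year 5 = $126,958 − $41,604 = $85,354.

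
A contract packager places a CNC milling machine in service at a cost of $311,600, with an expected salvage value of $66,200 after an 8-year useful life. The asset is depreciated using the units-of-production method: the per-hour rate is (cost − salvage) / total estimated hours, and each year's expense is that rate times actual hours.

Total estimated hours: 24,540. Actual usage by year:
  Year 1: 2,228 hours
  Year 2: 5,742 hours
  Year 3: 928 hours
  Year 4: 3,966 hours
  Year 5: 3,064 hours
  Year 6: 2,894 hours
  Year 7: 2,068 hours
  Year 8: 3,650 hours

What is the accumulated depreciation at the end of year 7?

Depreciable base = $311,600 − $66,200 = $245,400.
Rate = $245,400 / 24,540 hours = $10 per hour.
Year 1: 2,228 × $10 = $22,280. Book value $289,320.
Year 2: 5,742 × $10 = $57,420. Book value $231,900.
Year 3: 928 × $10 = $9,280. Book value $222,620.
Year 4: 3,966 × $10 = $39,660. Book value $182,960.
Year 5: 3,064 × $10 = $30,640. Book value $152,320.
Year 6: 2,894 × $10 = $28,940. Book value $123,380.
Year 7: 2,068 × $10 = $20,680. Book value $102,700.
Accumulated through year 7 = $311,600 − $102,700 = $208,900.

$208,900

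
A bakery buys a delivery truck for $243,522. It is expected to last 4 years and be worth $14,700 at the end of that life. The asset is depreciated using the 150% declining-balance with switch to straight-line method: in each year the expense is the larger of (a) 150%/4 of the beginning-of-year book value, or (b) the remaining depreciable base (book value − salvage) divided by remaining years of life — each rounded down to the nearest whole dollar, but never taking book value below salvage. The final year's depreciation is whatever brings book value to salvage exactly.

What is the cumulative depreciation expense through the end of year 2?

Depreciable base = $243,522 − $14,700 = $228,822.
Year 1: DB = ⌊$243,522 × 150%/4⌋ = $91,320; SL = ⌊$228,822/4⌋ = $57,205 → take DB $91,320. Book value $152,202.
Year 2: DB = ⌊$152,202 × 150%/4⌋ = $57,075; SL = ⌊$137,502/3⌋ = $45,834 → take DB $57,075. Book value $95,127.
Accumulated through year 2 = $243,522 − $95,127 = $148,395.

$148,395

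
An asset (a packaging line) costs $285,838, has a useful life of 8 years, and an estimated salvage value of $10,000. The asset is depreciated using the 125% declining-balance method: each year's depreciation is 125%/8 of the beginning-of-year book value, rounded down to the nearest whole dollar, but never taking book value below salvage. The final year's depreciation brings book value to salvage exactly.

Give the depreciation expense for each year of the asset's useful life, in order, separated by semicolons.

Depreciable base = $285,838 − $10,000 = $275,838.
Year 1: ⌊$285,838 × 125%/8⌋ = $44,662. Book value $241,176.
Year 2: ⌊$241,176 × 125%/8⌋ = $37,683. Book value $203,493.
Year 3: ⌊$203,493 × 125%/8⌋ = $31,795. Book value $171,698.
Year 4: ⌊$171,698 × 125%/8⌋ = $26,827. Book value $144,871.
Year 5: ⌊$144,871 × 125%/8⌋ = $22,636. Book value $122,235.
Year 6: ⌊$122,235 × 125%/8⌋ = $19,099. Book value $103,136.
Year 7: ⌊$103,136 × 125%/8⌋ = $16,115. Book value $87,021.
Year 8 (final): $87,021 − $10,000 = $77,021. Book value $10,000.

$44,662; $37,683; $31,795; $26,827; $22,636; $19,099; $16,115; $77,021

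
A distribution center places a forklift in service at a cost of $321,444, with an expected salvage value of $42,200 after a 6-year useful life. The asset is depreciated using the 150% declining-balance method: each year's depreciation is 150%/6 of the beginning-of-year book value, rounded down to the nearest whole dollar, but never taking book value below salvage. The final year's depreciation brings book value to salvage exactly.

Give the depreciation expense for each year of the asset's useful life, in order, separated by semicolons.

Depreciable base = $321,444 − $42,200 = $279,244.
Year 1: ⌊$321,444 × 150%/6⌋ = $80,361. Book value $241,083.
Year 2: ⌊$241,083 × 150%/6⌋ = $60,270. Book value $180,813.
Year 3: ⌊$180,813 × 150%/6⌋ = $45,203. Book value $135,610.
Year 4: ⌊$135,610 × 150%/6⌋ = $33,902. Book value $101,708.
Year 5: ⌊$101,708 × 150%/6⌋ = $25,427. Book value $76,281.
Year 6 (final): $76,281 − $42,200 = $34,081. Book value $42,200.

$80,361; $60,270; $45,203; $33,902; $25,427; $34,081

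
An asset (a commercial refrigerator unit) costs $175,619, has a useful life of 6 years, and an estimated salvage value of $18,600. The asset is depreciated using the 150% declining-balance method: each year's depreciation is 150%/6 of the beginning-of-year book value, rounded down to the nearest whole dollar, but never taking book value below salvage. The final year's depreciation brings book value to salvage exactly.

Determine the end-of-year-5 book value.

$41,677

Depreciable base = $175,619 − $18,600 = $157,019.
Year 1: ⌊$175,619 × 150%/6⌋ = $43,904. Book value $131,715.
Year 2: ⌊$131,715 × 150%/6⌋ = $32,928. Book value $98,787.
Year 3: ⌊$98,787 × 150%/6⌋ = $24,696. Book value $74,091.
Year 4: ⌊$74,091 × 150%/6⌋ = $18,522. Book value $55,569.
Year 5: ⌊$55,569 × 150%/6⌋ = $13,892. Book value $41,677.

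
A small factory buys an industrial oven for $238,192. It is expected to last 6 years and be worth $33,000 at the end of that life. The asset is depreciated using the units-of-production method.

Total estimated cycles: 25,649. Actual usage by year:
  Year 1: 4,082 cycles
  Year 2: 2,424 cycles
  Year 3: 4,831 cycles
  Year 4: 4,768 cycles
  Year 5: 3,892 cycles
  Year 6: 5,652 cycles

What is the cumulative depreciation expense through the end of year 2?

Depreciable base = $238,192 − $33,000 = $205,192.
Rate = $205,192 / 25,649 cycles = $8 per cycle.
Year 1: 4,082 × $8 = $32,656. Book value $205,536.
Year 2: 2,424 × $8 = $19,392. Book value $186,144.
Accumulated through year 2 = $238,192 − $186,144 = $52,048.

$52,048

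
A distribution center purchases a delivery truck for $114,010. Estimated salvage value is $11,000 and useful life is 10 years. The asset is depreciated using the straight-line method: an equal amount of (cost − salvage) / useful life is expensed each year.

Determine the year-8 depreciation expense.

Depreciable base = $114,010 − $11,000 = $103,010.
Annual expense = $103,010 / 10 = $10,301.

$10,301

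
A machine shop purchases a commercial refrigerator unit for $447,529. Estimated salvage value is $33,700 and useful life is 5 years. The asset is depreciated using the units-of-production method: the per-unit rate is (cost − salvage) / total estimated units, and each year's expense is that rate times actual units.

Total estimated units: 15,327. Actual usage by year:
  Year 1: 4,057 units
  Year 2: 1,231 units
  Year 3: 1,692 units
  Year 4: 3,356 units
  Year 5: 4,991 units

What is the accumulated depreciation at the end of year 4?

$279,072

Depreciable base = $447,529 − $33,700 = $413,829.
Rate = $413,829 / 15,327 units = $27 per unit.
Year 1: 4,057 × $27 = $109,539. Book value $337,990.
Year 2: 1,231 × $27 = $33,237. Book value $304,753.
Year 3: 1,692 × $27 = $45,684. Book value $259,069.
Year 4: 3,356 × $27 = $90,612. Book value $168,457.
Accumulated through year 4 = $447,529 − $168,457 = $279,072.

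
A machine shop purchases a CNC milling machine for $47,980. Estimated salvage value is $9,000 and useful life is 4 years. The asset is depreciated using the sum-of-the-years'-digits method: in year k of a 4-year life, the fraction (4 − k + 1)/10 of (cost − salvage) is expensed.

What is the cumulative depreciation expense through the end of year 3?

$35,082

Depreciable base = $47,980 − $9,000 = $38,980.
Sum of the years' digits = 4+3+2+1 = 10.
Year 1: $38,980 × 4/10 = $15,592. Book value $32,388.
Year 2: $38,980 × 3/10 = $11,694. Book value $20,694.
Year 3: $38,980 × 2/10 = $7,796. Book value $12,898.
Accumulated through year 3 = $47,980 − $12,898 = $35,082.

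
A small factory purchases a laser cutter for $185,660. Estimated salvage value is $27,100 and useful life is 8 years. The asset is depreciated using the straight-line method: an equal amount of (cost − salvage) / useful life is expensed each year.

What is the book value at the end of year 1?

$165,840

Depreciable base = $185,660 − $27,100 = $158,560.
Annual expense = $158,560 / 8 = $19,820.
End of year 1: book value $165,840.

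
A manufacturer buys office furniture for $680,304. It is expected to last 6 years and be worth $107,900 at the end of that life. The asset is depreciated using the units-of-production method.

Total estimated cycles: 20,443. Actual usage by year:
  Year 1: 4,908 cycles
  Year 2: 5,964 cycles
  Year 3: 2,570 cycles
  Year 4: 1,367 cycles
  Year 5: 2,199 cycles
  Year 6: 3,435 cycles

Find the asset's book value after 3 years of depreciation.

$303,928

Depreciable base = $680,304 − $107,900 = $572,404.
Rate = $572,404 / 20,443 cycles = $28 per cycle.
Year 1: 4,908 × $28 = $137,424. Book value $542,880.
Year 2: 5,964 × $28 = $166,992. Book value $375,888.
Year 3: 2,570 × $28 = $71,960. Book value $303,928.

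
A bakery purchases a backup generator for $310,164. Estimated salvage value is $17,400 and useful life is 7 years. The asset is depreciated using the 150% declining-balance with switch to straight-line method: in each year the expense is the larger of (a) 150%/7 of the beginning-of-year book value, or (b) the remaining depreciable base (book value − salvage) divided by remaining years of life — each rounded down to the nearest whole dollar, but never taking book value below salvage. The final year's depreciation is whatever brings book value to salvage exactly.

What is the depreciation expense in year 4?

Depreciable base = $310,164 − $17,400 = $292,764.
Year 1: DB = ⌊$310,164 × 150%/7⌋ = $66,463; SL = ⌊$292,764/7⌋ = $41,823 → take DB $66,463. Book value $243,701.
Year 2: DB = ⌊$243,701 × 150%/7⌋ = $52,221; SL = ⌊$226,301/6⌋ = $37,716 → take DB $52,221. Book value $191,480.
Year 3: DB = ⌊$191,480 × 150%/7⌋ = $41,031; SL = ⌊$174,080/5⌋ = $34,816 → take DB $41,031. Book value $150,449.
Year 4: DB = ⌊$150,449 × 150%/7⌋ = $32,239; SL = ⌊$133,049/4⌋ = $33,262 → take SL $33,262. Book value $117,187.

$33,262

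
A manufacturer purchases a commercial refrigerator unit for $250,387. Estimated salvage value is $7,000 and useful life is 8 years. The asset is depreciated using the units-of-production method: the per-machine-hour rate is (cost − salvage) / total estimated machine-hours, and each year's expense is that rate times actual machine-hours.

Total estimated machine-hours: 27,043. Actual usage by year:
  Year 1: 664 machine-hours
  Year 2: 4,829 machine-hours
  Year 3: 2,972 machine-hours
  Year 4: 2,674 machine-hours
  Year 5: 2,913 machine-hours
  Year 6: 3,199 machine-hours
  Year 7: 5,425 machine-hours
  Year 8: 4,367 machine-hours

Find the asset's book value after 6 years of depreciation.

Depreciable base = $250,387 − $7,000 = $243,387.
Rate = $243,387 / 27,043 machine-hours = $9 per machine-hour.
Year 1: 664 × $9 = $5,976. Book value $244,411.
Year 2: 4,829 × $9 = $43,461. Book value $200,950.
Year 3: 2,972 × $9 = $26,748. Book value $174,202.
Year 4: 2,674 × $9 = $24,066. Book value $150,136.
Year 5: 2,913 × $9 = $26,217. Book value $123,919.
Year 6: 3,199 × $9 = $28,791. Book value $95,128.

$95,128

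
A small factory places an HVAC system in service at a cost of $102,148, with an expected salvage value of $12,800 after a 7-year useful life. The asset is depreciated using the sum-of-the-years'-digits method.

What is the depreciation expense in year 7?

Depreciable base = $102,148 − $12,800 = $89,348.
Sum of the years' digits = 7+6+5+4+3+2+1 = 28.
Year 1: $89,348 × 7/28 = $22,337. Book value $79,811.
Year 2: $89,348 × 6/28 = $19,146. Book value $60,665.
Year 3: $89,348 × 5/28 = $15,955. Book value $44,710.
Year 4: $89,348 × 4/28 = $12,764. Book value $31,946.
Year 5: $89,348 × 3/28 = $9,573. Book value $22,373.
Year 6: $89,348 × 2/28 = $6,382. Book value $15,991.
Year 7: $89,348 × 1/28 = $3,191. Book value $12,800.

$3,191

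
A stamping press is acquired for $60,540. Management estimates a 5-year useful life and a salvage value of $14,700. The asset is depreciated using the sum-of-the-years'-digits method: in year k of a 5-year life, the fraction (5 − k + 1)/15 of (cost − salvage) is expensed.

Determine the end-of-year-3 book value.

$23,868

Depreciable base = $60,540 − $14,700 = $45,840.
Sum of the years' digits = 5+4+3+2+1 = 15.
Year 1: $45,840 × 5/15 = $15,280. Book value $45,260.
Year 2: $45,840 × 4/15 = $12,224. Book value $33,036.
Year 3: $45,840 × 3/15 = $9,168. Book value $23,868.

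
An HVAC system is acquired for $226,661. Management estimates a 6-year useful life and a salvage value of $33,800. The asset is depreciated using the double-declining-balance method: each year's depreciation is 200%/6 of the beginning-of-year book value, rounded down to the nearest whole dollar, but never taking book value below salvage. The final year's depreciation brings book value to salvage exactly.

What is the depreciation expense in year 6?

$0

Depreciable base = $226,661 − $33,800 = $192,861.
Year 1: ⌊$226,661 × 200%/6⌋ = $75,553. Book value $151,108.
Year 2: ⌊$151,108 × 200%/6⌋ = $50,369. Book value $100,739.
Year 3: ⌊$100,739 × 200%/6⌋ = $33,579. Book value $67,160.
Year 4: ⌊$67,160 × 200%/6⌋ = $22,386. Book value $44,774.
Year 5: ⌊$44,774 × 200%/6⌋ = $14,924, capped at $10,974. Book value $33,800.
Year 6 (final): $33,800 − $33,800 = $0. Book value $33,800.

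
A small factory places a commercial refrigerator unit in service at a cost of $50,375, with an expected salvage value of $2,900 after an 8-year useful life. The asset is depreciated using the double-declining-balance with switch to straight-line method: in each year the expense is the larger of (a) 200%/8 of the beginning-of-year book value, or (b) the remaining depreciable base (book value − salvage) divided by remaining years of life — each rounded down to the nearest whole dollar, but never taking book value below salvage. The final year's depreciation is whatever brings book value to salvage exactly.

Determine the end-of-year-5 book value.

$11,955

Depreciable base = $50,375 − $2,900 = $47,475.
Year 1: DB = ⌊$50,375 × 200%/8⌋ = $12,593; SL = ⌊$47,475/8⌋ = $5,934 → take DB $12,593. Book value $37,782.
Year 2: DB = ⌊$37,782 × 200%/8⌋ = $9,445; SL = ⌊$34,882/7⌋ = $4,983 → take DB $9,445. Book value $28,337.
Year 3: DB = ⌊$28,337 × 200%/8⌋ = $7,084; SL = ⌊$25,437/6⌋ = $4,239 → take DB $7,084. Book value $21,253.
Year 4: DB = ⌊$21,253 × 200%/8⌋ = $5,313; SL = ⌊$18,353/5⌋ = $3,670 → take DB $5,313. Book value $15,940.
Year 5: DB = ⌊$15,940 × 200%/8⌋ = $3,985; SL = ⌊$13,040/4⌋ = $3,260 → take DB $3,985. Book value $11,955.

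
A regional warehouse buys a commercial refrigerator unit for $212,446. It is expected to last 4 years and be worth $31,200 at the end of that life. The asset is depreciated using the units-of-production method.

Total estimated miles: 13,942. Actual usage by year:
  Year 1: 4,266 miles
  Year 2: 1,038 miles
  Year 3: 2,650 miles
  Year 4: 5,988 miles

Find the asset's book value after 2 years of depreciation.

Depreciable base = $212,446 − $31,200 = $181,246.
Rate = $181,246 / 13,942 miles = $13 per mile.
Year 1: 4,266 × $13 = $55,458. Book value $156,988.
Year 2: 1,038 × $13 = $13,494. Book value $143,494.

$143,494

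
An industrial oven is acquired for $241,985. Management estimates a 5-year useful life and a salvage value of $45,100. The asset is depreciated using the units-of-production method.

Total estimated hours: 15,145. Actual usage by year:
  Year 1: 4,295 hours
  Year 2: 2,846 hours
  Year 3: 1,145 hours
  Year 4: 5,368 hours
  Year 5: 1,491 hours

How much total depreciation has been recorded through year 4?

$177,502

Depreciable base = $241,985 − $45,100 = $196,885.
Rate = $196,885 / 15,145 hours = $13 per hour.
Year 1: 4,295 × $13 = $55,835. Book value $186,150.
Year 2: 2,846 × $13 = $36,998. Book value $149,152.
Year 3: 1,145 × $13 = $14,885. Book value $134,267.
Year 4: 5,368 × $13 = $69,784. Book value $64,483.
Accumulated through year 4 = $241,985 − $64,483 = $177,502.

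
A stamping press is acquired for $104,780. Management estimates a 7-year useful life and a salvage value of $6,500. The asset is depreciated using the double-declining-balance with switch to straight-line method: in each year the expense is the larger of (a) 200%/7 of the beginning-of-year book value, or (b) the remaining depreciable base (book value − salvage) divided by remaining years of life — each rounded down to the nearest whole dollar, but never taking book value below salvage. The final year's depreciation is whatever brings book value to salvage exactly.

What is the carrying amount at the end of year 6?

$12,992

Depreciable base = $104,780 − $6,500 = $98,280.
Year 1: DB = ⌊$104,780 × 200%/7⌋ = $29,937; SL = ⌊$98,280/7⌋ = $14,040 → take DB $29,937. Book value $74,843.
Year 2: DB = ⌊$74,843 × 200%/7⌋ = $21,383; SL = ⌊$68,343/6⌋ = $11,390 → take DB $21,383. Book value $53,460.
Year 3: DB = ⌊$53,460 × 200%/7⌋ = $15,274; SL = ⌊$46,960/5⌋ = $9,392 → take DB $15,274. Book value $38,186.
Year 4: DB = ⌊$38,186 × 200%/7⌋ = $10,910; SL = ⌊$31,686/4⌋ = $7,921 → take DB $10,910. Book value $27,276.
Year 5: DB = ⌊$27,276 × 200%/7⌋ = $7,793; SL = ⌊$20,776/3⌋ = $6,925 → take DB $7,793. Book value $19,483.
Year 6: DB = ⌊$19,483 × 200%/7⌋ = $5,566; SL = ⌊$12,983/2⌋ = $6,491 → take SL $6,491. Book value $12,992.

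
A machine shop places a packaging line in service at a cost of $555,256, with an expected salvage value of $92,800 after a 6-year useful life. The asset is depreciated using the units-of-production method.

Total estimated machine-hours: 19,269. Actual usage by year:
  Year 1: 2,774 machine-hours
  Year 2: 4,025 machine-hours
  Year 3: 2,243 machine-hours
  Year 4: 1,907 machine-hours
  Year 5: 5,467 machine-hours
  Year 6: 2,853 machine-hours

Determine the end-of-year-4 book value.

$292,480

Depreciable base = $555,256 − $92,800 = $462,456.
Rate = $462,456 / 19,269 machine-hours = $24 per machine-hour.
Year 1: 2,774 × $24 = $66,576. Book value $488,680.
Year 2: 4,025 × $24 = $96,600. Book value $392,080.
Year 3: 2,243 × $24 = $53,832. Book value $338,248.
Year 4: 1,907 × $24 = $45,768. Book value $292,480.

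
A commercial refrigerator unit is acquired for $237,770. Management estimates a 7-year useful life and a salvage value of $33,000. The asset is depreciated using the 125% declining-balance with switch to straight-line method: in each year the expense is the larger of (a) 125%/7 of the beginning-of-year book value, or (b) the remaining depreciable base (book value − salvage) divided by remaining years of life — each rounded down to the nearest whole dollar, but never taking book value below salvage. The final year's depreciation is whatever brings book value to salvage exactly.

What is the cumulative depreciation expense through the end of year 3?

$105,984

Depreciable base = $237,770 − $33,000 = $204,770.
Year 1: DB = ⌊$237,770 × 125%/7⌋ = $42,458; SL = ⌊$204,770/7⌋ = $29,252 → take DB $42,458. Book value $195,312.
Year 2: DB = ⌊$195,312 × 125%/7⌋ = $34,877; SL = ⌊$162,312/6⌋ = $27,052 → take DB $34,877. Book value $160,435.
Year 3: DB = ⌊$160,435 × 125%/7⌋ = $28,649; SL = ⌊$127,435/5⌋ = $25,487 → take DB $28,649. Book value $131,786.
Accumulated through year 3 = $237,770 − $131,786 = $105,984.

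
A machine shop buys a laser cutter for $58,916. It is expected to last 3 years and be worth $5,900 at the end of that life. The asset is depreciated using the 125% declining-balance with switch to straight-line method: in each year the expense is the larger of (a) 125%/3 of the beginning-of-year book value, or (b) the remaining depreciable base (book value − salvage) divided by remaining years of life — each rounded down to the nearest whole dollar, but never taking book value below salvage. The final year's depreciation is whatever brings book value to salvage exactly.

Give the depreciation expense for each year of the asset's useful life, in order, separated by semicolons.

Depreciable base = $58,916 − $5,900 = $53,016.
Year 1: DB = ⌊$58,916 × 125%/3⌋ = $24,548; SL = ⌊$53,016/3⌋ = $17,672 → take DB $24,548. Book value $34,368.
Year 2: DB = ⌊$34,368 × 125%/3⌋ = $14,320; SL = ⌊$28,468/2⌋ = $14,234 → take DB $14,320. Book value $20,048.
Year 3 (final): $20,048 − $5,900 = $14,148. Book value $5,900.

$24,548; $14,320; $14,148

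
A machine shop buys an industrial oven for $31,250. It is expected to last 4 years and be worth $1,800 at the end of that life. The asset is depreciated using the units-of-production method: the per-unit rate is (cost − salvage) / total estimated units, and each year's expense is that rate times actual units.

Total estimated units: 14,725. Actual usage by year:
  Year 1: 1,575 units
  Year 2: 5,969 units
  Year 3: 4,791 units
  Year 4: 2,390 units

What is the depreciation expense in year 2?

Depreciable base = $31,250 − $1,800 = $29,450.
Rate = $29,450 / 14,725 units = $2 per unit.
Year 1: 1,575 × $2 = $3,150. Book value $28,100.
Year 2: 5,969 × $2 = $11,938. Book value $16,162.

$11,938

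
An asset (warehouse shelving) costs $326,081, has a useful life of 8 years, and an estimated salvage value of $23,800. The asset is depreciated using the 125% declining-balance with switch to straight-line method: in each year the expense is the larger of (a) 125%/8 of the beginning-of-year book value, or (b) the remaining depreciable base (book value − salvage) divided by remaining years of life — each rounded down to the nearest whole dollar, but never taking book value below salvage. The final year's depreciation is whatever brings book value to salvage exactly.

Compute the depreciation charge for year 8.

Depreciable base = $326,081 − $23,800 = $302,281.
Year 1: DB = ⌊$326,081 × 125%/8⌋ = $50,950; SL = ⌊$302,281/8⌋ = $37,785 → take DB $50,950. Book value $275,131.
Year 2: DB = ⌊$275,131 × 125%/8⌋ = $42,989; SL = ⌊$251,331/7⌋ = $35,904 → take DB $42,989. Book value $232,142.
Year 3: DB = ⌊$232,142 × 125%/8⌋ = $36,272; SL = ⌊$208,342/6⌋ = $34,723 → take DB $36,272. Book value $195,870.
Year 4: DB = ⌊$195,870 × 125%/8⌋ = $30,604; SL = ⌊$172,070/5⌋ = $34,414 → take SL $34,414. Book value $161,456.
Year 5: DB = ⌊$161,456 × 125%/8⌋ = $25,227; SL = ⌊$137,656/4⌋ = $34,414 → take SL $34,414. Book value $127,042.
Year 6: DB = ⌊$127,042 × 125%/8⌋ = $19,850; SL = ⌊$103,242/3⌋ = $34,414 → take SL $34,414. Book value $92,628.
Year 7: DB = ⌊$92,628 × 125%/8⌋ = $14,473; SL = ⌊$68,828/2⌋ = $34,414 → take SL $34,414. Book value $58,214.
Year 8 (final): $58,214 − $23,800 = $34,414. Book value $23,800.

$34,414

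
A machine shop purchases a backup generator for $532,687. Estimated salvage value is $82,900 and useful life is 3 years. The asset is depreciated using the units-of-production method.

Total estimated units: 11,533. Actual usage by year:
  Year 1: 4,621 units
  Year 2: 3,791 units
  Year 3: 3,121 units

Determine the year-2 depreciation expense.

Depreciable base = $532,687 − $82,900 = $449,787.
Rate = $449,787 / 11,533 units = $39 per unit.
Year 1: 4,621 × $39 = $180,219. Book value $352,468.
Year 2: 3,791 × $39 = $147,849. Book value $204,619.

$147,849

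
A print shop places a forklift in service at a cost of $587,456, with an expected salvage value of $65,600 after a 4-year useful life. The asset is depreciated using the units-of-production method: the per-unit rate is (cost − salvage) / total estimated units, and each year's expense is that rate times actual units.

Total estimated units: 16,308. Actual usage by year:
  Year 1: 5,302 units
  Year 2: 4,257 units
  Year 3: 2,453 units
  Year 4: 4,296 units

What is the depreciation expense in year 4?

$137,472

Depreciable base = $587,456 − $65,600 = $521,856.
Rate = $521,856 / 16,308 units = $32 per unit.
Year 1: 5,302 × $32 = $169,664. Book value $417,792.
Year 2: 4,257 × $32 = $136,224. Book value $281,568.
Year 3: 2,453 × $32 = $78,496. Book value $203,072.
Year 4: 4,296 × $32 = $137,472. Book value $65,600.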